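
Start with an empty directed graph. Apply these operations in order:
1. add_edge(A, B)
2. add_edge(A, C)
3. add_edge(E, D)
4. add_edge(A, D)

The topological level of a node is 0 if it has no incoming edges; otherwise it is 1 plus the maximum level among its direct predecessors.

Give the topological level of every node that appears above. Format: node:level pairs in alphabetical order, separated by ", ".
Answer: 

Op 1: add_edge(A, B). Edges now: 1
Op 2: add_edge(A, C). Edges now: 2
Op 3: add_edge(E, D). Edges now: 3
Op 4: add_edge(A, D). Edges now: 4
Compute levels (Kahn BFS):
  sources (in-degree 0): A, E
  process A: level=0
    A->B: in-degree(B)=0, level(B)=1, enqueue
    A->C: in-degree(C)=0, level(C)=1, enqueue
    A->D: in-degree(D)=1, level(D)>=1
  process E: level=0
    E->D: in-degree(D)=0, level(D)=1, enqueue
  process B: level=1
  process C: level=1
  process D: level=1
All levels: A:0, B:1, C:1, D:1, E:0

Answer: A:0, B:1, C:1, D:1, E:0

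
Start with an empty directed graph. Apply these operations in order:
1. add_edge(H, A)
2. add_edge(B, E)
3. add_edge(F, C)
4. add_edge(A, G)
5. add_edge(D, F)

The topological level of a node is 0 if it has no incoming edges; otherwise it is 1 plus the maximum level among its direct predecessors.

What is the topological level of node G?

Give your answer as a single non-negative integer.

Op 1: add_edge(H, A). Edges now: 1
Op 2: add_edge(B, E). Edges now: 2
Op 3: add_edge(F, C). Edges now: 3
Op 4: add_edge(A, G). Edges now: 4
Op 5: add_edge(D, F). Edges now: 5
Compute levels (Kahn BFS):
  sources (in-degree 0): B, D, H
  process B: level=0
    B->E: in-degree(E)=0, level(E)=1, enqueue
  process D: level=0
    D->F: in-degree(F)=0, level(F)=1, enqueue
  process H: level=0
    H->A: in-degree(A)=0, level(A)=1, enqueue
  process E: level=1
  process F: level=1
    F->C: in-degree(C)=0, level(C)=2, enqueue
  process A: level=1
    A->G: in-degree(G)=0, level(G)=2, enqueue
  process C: level=2
  process G: level=2
All levels: A:1, B:0, C:2, D:0, E:1, F:1, G:2, H:0
level(G) = 2

Answer: 2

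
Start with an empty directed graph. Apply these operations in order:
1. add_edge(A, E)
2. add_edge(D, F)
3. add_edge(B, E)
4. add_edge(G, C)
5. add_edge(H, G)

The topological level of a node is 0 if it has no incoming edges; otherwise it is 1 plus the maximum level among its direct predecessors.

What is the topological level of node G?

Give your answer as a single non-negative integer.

Op 1: add_edge(A, E). Edges now: 1
Op 2: add_edge(D, F). Edges now: 2
Op 3: add_edge(B, E). Edges now: 3
Op 4: add_edge(G, C). Edges now: 4
Op 5: add_edge(H, G). Edges now: 5
Compute levels (Kahn BFS):
  sources (in-degree 0): A, B, D, H
  process A: level=0
    A->E: in-degree(E)=1, level(E)>=1
  process B: level=0
    B->E: in-degree(E)=0, level(E)=1, enqueue
  process D: level=0
    D->F: in-degree(F)=0, level(F)=1, enqueue
  process H: level=0
    H->G: in-degree(G)=0, level(G)=1, enqueue
  process E: level=1
  process F: level=1
  process G: level=1
    G->C: in-degree(C)=0, level(C)=2, enqueue
  process C: level=2
All levels: A:0, B:0, C:2, D:0, E:1, F:1, G:1, H:0
level(G) = 1

Answer: 1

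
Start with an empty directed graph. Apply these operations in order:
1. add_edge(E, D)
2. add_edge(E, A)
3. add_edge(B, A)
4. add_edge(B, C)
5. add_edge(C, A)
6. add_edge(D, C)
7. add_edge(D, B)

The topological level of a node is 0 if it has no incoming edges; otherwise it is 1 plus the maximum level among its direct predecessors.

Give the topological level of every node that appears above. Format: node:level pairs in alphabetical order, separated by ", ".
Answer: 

Op 1: add_edge(E, D). Edges now: 1
Op 2: add_edge(E, A). Edges now: 2
Op 3: add_edge(B, A). Edges now: 3
Op 4: add_edge(B, C). Edges now: 4
Op 5: add_edge(C, A). Edges now: 5
Op 6: add_edge(D, C). Edges now: 6
Op 7: add_edge(D, B). Edges now: 7
Compute levels (Kahn BFS):
  sources (in-degree 0): E
  process E: level=0
    E->A: in-degree(A)=2, level(A)>=1
    E->D: in-degree(D)=0, level(D)=1, enqueue
  process D: level=1
    D->B: in-degree(B)=0, level(B)=2, enqueue
    D->C: in-degree(C)=1, level(C)>=2
  process B: level=2
    B->A: in-degree(A)=1, level(A)>=3
    B->C: in-degree(C)=0, level(C)=3, enqueue
  process C: level=3
    C->A: in-degree(A)=0, level(A)=4, enqueue
  process A: level=4
All levels: A:4, B:2, C:3, D:1, E:0

Answer: A:4, B:2, C:3, D:1, E:0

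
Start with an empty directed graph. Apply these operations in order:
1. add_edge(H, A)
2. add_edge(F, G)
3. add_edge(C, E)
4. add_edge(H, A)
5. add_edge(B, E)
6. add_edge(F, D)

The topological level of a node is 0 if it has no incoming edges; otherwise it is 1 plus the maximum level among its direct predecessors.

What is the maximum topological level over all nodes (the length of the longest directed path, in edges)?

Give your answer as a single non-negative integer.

Op 1: add_edge(H, A). Edges now: 1
Op 2: add_edge(F, G). Edges now: 2
Op 3: add_edge(C, E). Edges now: 3
Op 4: add_edge(H, A) (duplicate, no change). Edges now: 3
Op 5: add_edge(B, E). Edges now: 4
Op 6: add_edge(F, D). Edges now: 5
Compute levels (Kahn BFS):
  sources (in-degree 0): B, C, F, H
  process B: level=0
    B->E: in-degree(E)=1, level(E)>=1
  process C: level=0
    C->E: in-degree(E)=0, level(E)=1, enqueue
  process F: level=0
    F->D: in-degree(D)=0, level(D)=1, enqueue
    F->G: in-degree(G)=0, level(G)=1, enqueue
  process H: level=0
    H->A: in-degree(A)=0, level(A)=1, enqueue
  process E: level=1
  process D: level=1
  process G: level=1
  process A: level=1
All levels: A:1, B:0, C:0, D:1, E:1, F:0, G:1, H:0
max level = 1

Answer: 1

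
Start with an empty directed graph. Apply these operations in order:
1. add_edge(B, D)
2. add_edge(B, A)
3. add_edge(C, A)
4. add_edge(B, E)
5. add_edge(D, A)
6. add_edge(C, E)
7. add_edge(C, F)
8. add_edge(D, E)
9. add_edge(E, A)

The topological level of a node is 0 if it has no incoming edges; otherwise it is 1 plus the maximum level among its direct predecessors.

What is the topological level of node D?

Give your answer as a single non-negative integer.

Answer: 1

Derivation:
Op 1: add_edge(B, D). Edges now: 1
Op 2: add_edge(B, A). Edges now: 2
Op 3: add_edge(C, A). Edges now: 3
Op 4: add_edge(B, E). Edges now: 4
Op 5: add_edge(D, A). Edges now: 5
Op 6: add_edge(C, E). Edges now: 6
Op 7: add_edge(C, F). Edges now: 7
Op 8: add_edge(D, E). Edges now: 8
Op 9: add_edge(E, A). Edges now: 9
Compute levels (Kahn BFS):
  sources (in-degree 0): B, C
  process B: level=0
    B->A: in-degree(A)=3, level(A)>=1
    B->D: in-degree(D)=0, level(D)=1, enqueue
    B->E: in-degree(E)=2, level(E)>=1
  process C: level=0
    C->A: in-degree(A)=2, level(A)>=1
    C->E: in-degree(E)=1, level(E)>=1
    C->F: in-degree(F)=0, level(F)=1, enqueue
  process D: level=1
    D->A: in-degree(A)=1, level(A)>=2
    D->E: in-degree(E)=0, level(E)=2, enqueue
  process F: level=1
  process E: level=2
    E->A: in-degree(A)=0, level(A)=3, enqueue
  process A: level=3
All levels: A:3, B:0, C:0, D:1, E:2, F:1
level(D) = 1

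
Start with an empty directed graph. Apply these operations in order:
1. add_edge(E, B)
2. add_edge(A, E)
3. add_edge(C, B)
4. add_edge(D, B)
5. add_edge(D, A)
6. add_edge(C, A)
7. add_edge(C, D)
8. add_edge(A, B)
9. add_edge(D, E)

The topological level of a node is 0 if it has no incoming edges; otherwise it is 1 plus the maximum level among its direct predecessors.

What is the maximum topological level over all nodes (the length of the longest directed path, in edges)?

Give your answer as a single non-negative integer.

Answer: 4

Derivation:
Op 1: add_edge(E, B). Edges now: 1
Op 2: add_edge(A, E). Edges now: 2
Op 3: add_edge(C, B). Edges now: 3
Op 4: add_edge(D, B). Edges now: 4
Op 5: add_edge(D, A). Edges now: 5
Op 6: add_edge(C, A). Edges now: 6
Op 7: add_edge(C, D). Edges now: 7
Op 8: add_edge(A, B). Edges now: 8
Op 9: add_edge(D, E). Edges now: 9
Compute levels (Kahn BFS):
  sources (in-degree 0): C
  process C: level=0
    C->A: in-degree(A)=1, level(A)>=1
    C->B: in-degree(B)=3, level(B)>=1
    C->D: in-degree(D)=0, level(D)=1, enqueue
  process D: level=1
    D->A: in-degree(A)=0, level(A)=2, enqueue
    D->B: in-degree(B)=2, level(B)>=2
    D->E: in-degree(E)=1, level(E)>=2
  process A: level=2
    A->B: in-degree(B)=1, level(B)>=3
    A->E: in-degree(E)=0, level(E)=3, enqueue
  process E: level=3
    E->B: in-degree(B)=0, level(B)=4, enqueue
  process B: level=4
All levels: A:2, B:4, C:0, D:1, E:3
max level = 4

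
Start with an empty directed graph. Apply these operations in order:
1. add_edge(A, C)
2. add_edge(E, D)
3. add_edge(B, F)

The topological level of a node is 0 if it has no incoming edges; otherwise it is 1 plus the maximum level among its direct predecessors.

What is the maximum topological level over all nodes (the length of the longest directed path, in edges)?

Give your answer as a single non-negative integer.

Answer: 1

Derivation:
Op 1: add_edge(A, C). Edges now: 1
Op 2: add_edge(E, D). Edges now: 2
Op 3: add_edge(B, F). Edges now: 3
Compute levels (Kahn BFS):
  sources (in-degree 0): A, B, E
  process A: level=0
    A->C: in-degree(C)=0, level(C)=1, enqueue
  process B: level=0
    B->F: in-degree(F)=0, level(F)=1, enqueue
  process E: level=0
    E->D: in-degree(D)=0, level(D)=1, enqueue
  process C: level=1
  process F: level=1
  process D: level=1
All levels: A:0, B:0, C:1, D:1, E:0, F:1
max level = 1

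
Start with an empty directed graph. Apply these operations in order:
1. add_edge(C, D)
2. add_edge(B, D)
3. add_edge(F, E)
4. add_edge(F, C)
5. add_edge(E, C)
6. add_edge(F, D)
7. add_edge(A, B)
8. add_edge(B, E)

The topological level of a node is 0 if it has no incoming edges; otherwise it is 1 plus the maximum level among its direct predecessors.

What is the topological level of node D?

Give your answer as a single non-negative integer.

Answer: 4

Derivation:
Op 1: add_edge(C, D). Edges now: 1
Op 2: add_edge(B, D). Edges now: 2
Op 3: add_edge(F, E). Edges now: 3
Op 4: add_edge(F, C). Edges now: 4
Op 5: add_edge(E, C). Edges now: 5
Op 6: add_edge(F, D). Edges now: 6
Op 7: add_edge(A, B). Edges now: 7
Op 8: add_edge(B, E). Edges now: 8
Compute levels (Kahn BFS):
  sources (in-degree 0): A, F
  process A: level=0
    A->B: in-degree(B)=0, level(B)=1, enqueue
  process F: level=0
    F->C: in-degree(C)=1, level(C)>=1
    F->D: in-degree(D)=2, level(D)>=1
    F->E: in-degree(E)=1, level(E)>=1
  process B: level=1
    B->D: in-degree(D)=1, level(D)>=2
    B->E: in-degree(E)=0, level(E)=2, enqueue
  process E: level=2
    E->C: in-degree(C)=0, level(C)=3, enqueue
  process C: level=3
    C->D: in-degree(D)=0, level(D)=4, enqueue
  process D: level=4
All levels: A:0, B:1, C:3, D:4, E:2, F:0
level(D) = 4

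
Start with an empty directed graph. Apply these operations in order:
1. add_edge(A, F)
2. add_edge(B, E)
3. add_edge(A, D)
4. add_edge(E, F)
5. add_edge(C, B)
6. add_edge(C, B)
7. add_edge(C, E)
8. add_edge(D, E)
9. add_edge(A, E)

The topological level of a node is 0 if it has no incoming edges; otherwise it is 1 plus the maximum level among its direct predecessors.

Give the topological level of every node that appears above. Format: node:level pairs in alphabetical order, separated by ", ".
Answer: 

Op 1: add_edge(A, F). Edges now: 1
Op 2: add_edge(B, E). Edges now: 2
Op 3: add_edge(A, D). Edges now: 3
Op 4: add_edge(E, F). Edges now: 4
Op 5: add_edge(C, B). Edges now: 5
Op 6: add_edge(C, B) (duplicate, no change). Edges now: 5
Op 7: add_edge(C, E). Edges now: 6
Op 8: add_edge(D, E). Edges now: 7
Op 9: add_edge(A, E). Edges now: 8
Compute levels (Kahn BFS):
  sources (in-degree 0): A, C
  process A: level=0
    A->D: in-degree(D)=0, level(D)=1, enqueue
    A->E: in-degree(E)=3, level(E)>=1
    A->F: in-degree(F)=1, level(F)>=1
  process C: level=0
    C->B: in-degree(B)=0, level(B)=1, enqueue
    C->E: in-degree(E)=2, level(E)>=1
  process D: level=1
    D->E: in-degree(E)=1, level(E)>=2
  process B: level=1
    B->E: in-degree(E)=0, level(E)=2, enqueue
  process E: level=2
    E->F: in-degree(F)=0, level(F)=3, enqueue
  process F: level=3
All levels: A:0, B:1, C:0, D:1, E:2, F:3

Answer: A:0, B:1, C:0, D:1, E:2, F:3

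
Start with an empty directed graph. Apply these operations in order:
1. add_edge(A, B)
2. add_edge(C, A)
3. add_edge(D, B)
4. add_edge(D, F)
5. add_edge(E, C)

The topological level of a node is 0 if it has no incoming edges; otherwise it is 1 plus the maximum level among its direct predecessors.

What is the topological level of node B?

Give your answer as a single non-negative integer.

Answer: 3

Derivation:
Op 1: add_edge(A, B). Edges now: 1
Op 2: add_edge(C, A). Edges now: 2
Op 3: add_edge(D, B). Edges now: 3
Op 4: add_edge(D, F). Edges now: 4
Op 5: add_edge(E, C). Edges now: 5
Compute levels (Kahn BFS):
  sources (in-degree 0): D, E
  process D: level=0
    D->B: in-degree(B)=1, level(B)>=1
    D->F: in-degree(F)=0, level(F)=1, enqueue
  process E: level=0
    E->C: in-degree(C)=0, level(C)=1, enqueue
  process F: level=1
  process C: level=1
    C->A: in-degree(A)=0, level(A)=2, enqueue
  process A: level=2
    A->B: in-degree(B)=0, level(B)=3, enqueue
  process B: level=3
All levels: A:2, B:3, C:1, D:0, E:0, F:1
level(B) = 3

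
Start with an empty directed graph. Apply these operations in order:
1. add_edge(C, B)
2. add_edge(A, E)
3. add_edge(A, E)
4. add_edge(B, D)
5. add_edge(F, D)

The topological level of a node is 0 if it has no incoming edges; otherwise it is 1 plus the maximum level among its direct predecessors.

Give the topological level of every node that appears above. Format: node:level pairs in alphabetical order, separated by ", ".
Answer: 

Op 1: add_edge(C, B). Edges now: 1
Op 2: add_edge(A, E). Edges now: 2
Op 3: add_edge(A, E) (duplicate, no change). Edges now: 2
Op 4: add_edge(B, D). Edges now: 3
Op 5: add_edge(F, D). Edges now: 4
Compute levels (Kahn BFS):
  sources (in-degree 0): A, C, F
  process A: level=0
    A->E: in-degree(E)=0, level(E)=1, enqueue
  process C: level=0
    C->B: in-degree(B)=0, level(B)=1, enqueue
  process F: level=0
    F->D: in-degree(D)=1, level(D)>=1
  process E: level=1
  process B: level=1
    B->D: in-degree(D)=0, level(D)=2, enqueue
  process D: level=2
All levels: A:0, B:1, C:0, D:2, E:1, F:0

Answer: A:0, B:1, C:0, D:2, E:1, F:0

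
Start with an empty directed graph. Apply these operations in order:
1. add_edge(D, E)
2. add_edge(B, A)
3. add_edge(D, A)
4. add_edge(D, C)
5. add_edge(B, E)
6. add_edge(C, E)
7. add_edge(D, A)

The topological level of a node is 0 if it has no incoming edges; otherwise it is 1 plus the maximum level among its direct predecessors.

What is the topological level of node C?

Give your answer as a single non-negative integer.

Op 1: add_edge(D, E). Edges now: 1
Op 2: add_edge(B, A). Edges now: 2
Op 3: add_edge(D, A). Edges now: 3
Op 4: add_edge(D, C). Edges now: 4
Op 5: add_edge(B, E). Edges now: 5
Op 6: add_edge(C, E). Edges now: 6
Op 7: add_edge(D, A) (duplicate, no change). Edges now: 6
Compute levels (Kahn BFS):
  sources (in-degree 0): B, D
  process B: level=0
    B->A: in-degree(A)=1, level(A)>=1
    B->E: in-degree(E)=2, level(E)>=1
  process D: level=0
    D->A: in-degree(A)=0, level(A)=1, enqueue
    D->C: in-degree(C)=0, level(C)=1, enqueue
    D->E: in-degree(E)=1, level(E)>=1
  process A: level=1
  process C: level=1
    C->E: in-degree(E)=0, level(E)=2, enqueue
  process E: level=2
All levels: A:1, B:0, C:1, D:0, E:2
level(C) = 1

Answer: 1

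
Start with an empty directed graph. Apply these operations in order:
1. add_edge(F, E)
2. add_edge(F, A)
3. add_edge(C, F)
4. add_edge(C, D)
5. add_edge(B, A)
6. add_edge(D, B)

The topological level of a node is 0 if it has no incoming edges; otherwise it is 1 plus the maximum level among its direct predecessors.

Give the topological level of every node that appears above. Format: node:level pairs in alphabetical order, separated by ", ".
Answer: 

Answer: A:3, B:2, C:0, D:1, E:2, F:1

Derivation:
Op 1: add_edge(F, E). Edges now: 1
Op 2: add_edge(F, A). Edges now: 2
Op 3: add_edge(C, F). Edges now: 3
Op 4: add_edge(C, D). Edges now: 4
Op 5: add_edge(B, A). Edges now: 5
Op 6: add_edge(D, B). Edges now: 6
Compute levels (Kahn BFS):
  sources (in-degree 0): C
  process C: level=0
    C->D: in-degree(D)=0, level(D)=1, enqueue
    C->F: in-degree(F)=0, level(F)=1, enqueue
  process D: level=1
    D->B: in-degree(B)=0, level(B)=2, enqueue
  process F: level=1
    F->A: in-degree(A)=1, level(A)>=2
    F->E: in-degree(E)=0, level(E)=2, enqueue
  process B: level=2
    B->A: in-degree(A)=0, level(A)=3, enqueue
  process E: level=2
  process A: level=3
All levels: A:3, B:2, C:0, D:1, E:2, F:1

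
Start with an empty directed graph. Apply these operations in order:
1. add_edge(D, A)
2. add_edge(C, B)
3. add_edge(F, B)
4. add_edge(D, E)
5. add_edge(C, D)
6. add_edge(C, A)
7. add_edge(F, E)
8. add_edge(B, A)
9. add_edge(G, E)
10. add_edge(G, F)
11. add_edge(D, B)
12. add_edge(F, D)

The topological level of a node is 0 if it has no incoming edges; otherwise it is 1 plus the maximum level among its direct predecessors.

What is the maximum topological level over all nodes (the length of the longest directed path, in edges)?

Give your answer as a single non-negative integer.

Answer: 4

Derivation:
Op 1: add_edge(D, A). Edges now: 1
Op 2: add_edge(C, B). Edges now: 2
Op 3: add_edge(F, B). Edges now: 3
Op 4: add_edge(D, E). Edges now: 4
Op 5: add_edge(C, D). Edges now: 5
Op 6: add_edge(C, A). Edges now: 6
Op 7: add_edge(F, E). Edges now: 7
Op 8: add_edge(B, A). Edges now: 8
Op 9: add_edge(G, E). Edges now: 9
Op 10: add_edge(G, F). Edges now: 10
Op 11: add_edge(D, B). Edges now: 11
Op 12: add_edge(F, D). Edges now: 12
Compute levels (Kahn BFS):
  sources (in-degree 0): C, G
  process C: level=0
    C->A: in-degree(A)=2, level(A)>=1
    C->B: in-degree(B)=2, level(B)>=1
    C->D: in-degree(D)=1, level(D)>=1
  process G: level=0
    G->E: in-degree(E)=2, level(E)>=1
    G->F: in-degree(F)=0, level(F)=1, enqueue
  process F: level=1
    F->B: in-degree(B)=1, level(B)>=2
    F->D: in-degree(D)=0, level(D)=2, enqueue
    F->E: in-degree(E)=1, level(E)>=2
  process D: level=2
    D->A: in-degree(A)=1, level(A)>=3
    D->B: in-degree(B)=0, level(B)=3, enqueue
    D->E: in-degree(E)=0, level(E)=3, enqueue
  process B: level=3
    B->A: in-degree(A)=0, level(A)=4, enqueue
  process E: level=3
  process A: level=4
All levels: A:4, B:3, C:0, D:2, E:3, F:1, G:0
max level = 4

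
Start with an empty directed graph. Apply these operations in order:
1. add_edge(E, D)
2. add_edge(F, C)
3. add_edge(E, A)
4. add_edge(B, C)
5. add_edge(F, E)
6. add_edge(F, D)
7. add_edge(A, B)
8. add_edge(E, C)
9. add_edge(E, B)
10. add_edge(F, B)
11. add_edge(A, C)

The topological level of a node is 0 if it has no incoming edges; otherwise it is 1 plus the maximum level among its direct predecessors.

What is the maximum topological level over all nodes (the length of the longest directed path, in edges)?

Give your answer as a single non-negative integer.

Op 1: add_edge(E, D). Edges now: 1
Op 2: add_edge(F, C). Edges now: 2
Op 3: add_edge(E, A). Edges now: 3
Op 4: add_edge(B, C). Edges now: 4
Op 5: add_edge(F, E). Edges now: 5
Op 6: add_edge(F, D). Edges now: 6
Op 7: add_edge(A, B). Edges now: 7
Op 8: add_edge(E, C). Edges now: 8
Op 9: add_edge(E, B). Edges now: 9
Op 10: add_edge(F, B). Edges now: 10
Op 11: add_edge(A, C). Edges now: 11
Compute levels (Kahn BFS):
  sources (in-degree 0): F
  process F: level=0
    F->B: in-degree(B)=2, level(B)>=1
    F->C: in-degree(C)=3, level(C)>=1
    F->D: in-degree(D)=1, level(D)>=1
    F->E: in-degree(E)=0, level(E)=1, enqueue
  process E: level=1
    E->A: in-degree(A)=0, level(A)=2, enqueue
    E->B: in-degree(B)=1, level(B)>=2
    E->C: in-degree(C)=2, level(C)>=2
    E->D: in-degree(D)=0, level(D)=2, enqueue
  process A: level=2
    A->B: in-degree(B)=0, level(B)=3, enqueue
    A->C: in-degree(C)=1, level(C)>=3
  process D: level=2
  process B: level=3
    B->C: in-degree(C)=0, level(C)=4, enqueue
  process C: level=4
All levels: A:2, B:3, C:4, D:2, E:1, F:0
max level = 4

Answer: 4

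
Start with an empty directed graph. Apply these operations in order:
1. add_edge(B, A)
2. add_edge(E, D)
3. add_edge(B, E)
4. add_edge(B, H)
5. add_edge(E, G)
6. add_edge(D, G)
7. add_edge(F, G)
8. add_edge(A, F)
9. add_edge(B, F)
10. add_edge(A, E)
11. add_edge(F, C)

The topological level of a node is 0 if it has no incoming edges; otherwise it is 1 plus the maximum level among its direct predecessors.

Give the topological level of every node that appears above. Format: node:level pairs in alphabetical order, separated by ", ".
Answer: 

Op 1: add_edge(B, A). Edges now: 1
Op 2: add_edge(E, D). Edges now: 2
Op 3: add_edge(B, E). Edges now: 3
Op 4: add_edge(B, H). Edges now: 4
Op 5: add_edge(E, G). Edges now: 5
Op 6: add_edge(D, G). Edges now: 6
Op 7: add_edge(F, G). Edges now: 7
Op 8: add_edge(A, F). Edges now: 8
Op 9: add_edge(B, F). Edges now: 9
Op 10: add_edge(A, E). Edges now: 10
Op 11: add_edge(F, C). Edges now: 11
Compute levels (Kahn BFS):
  sources (in-degree 0): B
  process B: level=0
    B->A: in-degree(A)=0, level(A)=1, enqueue
    B->E: in-degree(E)=1, level(E)>=1
    B->F: in-degree(F)=1, level(F)>=1
    B->H: in-degree(H)=0, level(H)=1, enqueue
  process A: level=1
    A->E: in-degree(E)=0, level(E)=2, enqueue
    A->F: in-degree(F)=0, level(F)=2, enqueue
  process H: level=1
  process E: level=2
    E->D: in-degree(D)=0, level(D)=3, enqueue
    E->G: in-degree(G)=2, level(G)>=3
  process F: level=2
    F->C: in-degree(C)=0, level(C)=3, enqueue
    F->G: in-degree(G)=1, level(G)>=3
  process D: level=3
    D->G: in-degree(G)=0, level(G)=4, enqueue
  process C: level=3
  process G: level=4
All levels: A:1, B:0, C:3, D:3, E:2, F:2, G:4, H:1

Answer: A:1, B:0, C:3, D:3, E:2, F:2, G:4, H:1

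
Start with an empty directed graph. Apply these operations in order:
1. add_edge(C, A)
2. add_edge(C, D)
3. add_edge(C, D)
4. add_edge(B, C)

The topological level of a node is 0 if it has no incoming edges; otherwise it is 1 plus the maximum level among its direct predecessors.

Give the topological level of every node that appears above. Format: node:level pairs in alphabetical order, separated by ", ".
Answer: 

Op 1: add_edge(C, A). Edges now: 1
Op 2: add_edge(C, D). Edges now: 2
Op 3: add_edge(C, D) (duplicate, no change). Edges now: 2
Op 4: add_edge(B, C). Edges now: 3
Compute levels (Kahn BFS):
  sources (in-degree 0): B
  process B: level=0
    B->C: in-degree(C)=0, level(C)=1, enqueue
  process C: level=1
    C->A: in-degree(A)=0, level(A)=2, enqueue
    C->D: in-degree(D)=0, level(D)=2, enqueue
  process A: level=2
  process D: level=2
All levels: A:2, B:0, C:1, D:2

Answer: A:2, B:0, C:1, D:2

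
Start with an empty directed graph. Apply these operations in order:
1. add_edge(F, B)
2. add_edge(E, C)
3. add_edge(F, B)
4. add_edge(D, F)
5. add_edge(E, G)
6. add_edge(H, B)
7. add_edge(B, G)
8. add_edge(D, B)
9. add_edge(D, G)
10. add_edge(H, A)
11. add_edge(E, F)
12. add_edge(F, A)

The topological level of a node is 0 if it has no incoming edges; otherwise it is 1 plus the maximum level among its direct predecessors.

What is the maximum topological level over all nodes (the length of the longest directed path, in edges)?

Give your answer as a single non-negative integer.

Answer: 3

Derivation:
Op 1: add_edge(F, B). Edges now: 1
Op 2: add_edge(E, C). Edges now: 2
Op 3: add_edge(F, B) (duplicate, no change). Edges now: 2
Op 4: add_edge(D, F). Edges now: 3
Op 5: add_edge(E, G). Edges now: 4
Op 6: add_edge(H, B). Edges now: 5
Op 7: add_edge(B, G). Edges now: 6
Op 8: add_edge(D, B). Edges now: 7
Op 9: add_edge(D, G). Edges now: 8
Op 10: add_edge(H, A). Edges now: 9
Op 11: add_edge(E, F). Edges now: 10
Op 12: add_edge(F, A). Edges now: 11
Compute levels (Kahn BFS):
  sources (in-degree 0): D, E, H
  process D: level=0
    D->B: in-degree(B)=2, level(B)>=1
    D->F: in-degree(F)=1, level(F)>=1
    D->G: in-degree(G)=2, level(G)>=1
  process E: level=0
    E->C: in-degree(C)=0, level(C)=1, enqueue
    E->F: in-degree(F)=0, level(F)=1, enqueue
    E->G: in-degree(G)=1, level(G)>=1
  process H: level=0
    H->A: in-degree(A)=1, level(A)>=1
    H->B: in-degree(B)=1, level(B)>=1
  process C: level=1
  process F: level=1
    F->A: in-degree(A)=0, level(A)=2, enqueue
    F->B: in-degree(B)=0, level(B)=2, enqueue
  process A: level=2
  process B: level=2
    B->G: in-degree(G)=0, level(G)=3, enqueue
  process G: level=3
All levels: A:2, B:2, C:1, D:0, E:0, F:1, G:3, H:0
max level = 3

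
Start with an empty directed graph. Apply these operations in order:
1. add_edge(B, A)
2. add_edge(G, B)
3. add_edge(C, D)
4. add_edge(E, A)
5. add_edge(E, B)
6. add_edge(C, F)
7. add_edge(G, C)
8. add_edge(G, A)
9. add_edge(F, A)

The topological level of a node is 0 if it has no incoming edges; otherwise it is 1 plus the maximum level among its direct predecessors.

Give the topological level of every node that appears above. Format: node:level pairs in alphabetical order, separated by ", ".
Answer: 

Op 1: add_edge(B, A). Edges now: 1
Op 2: add_edge(G, B). Edges now: 2
Op 3: add_edge(C, D). Edges now: 3
Op 4: add_edge(E, A). Edges now: 4
Op 5: add_edge(E, B). Edges now: 5
Op 6: add_edge(C, F). Edges now: 6
Op 7: add_edge(G, C). Edges now: 7
Op 8: add_edge(G, A). Edges now: 8
Op 9: add_edge(F, A). Edges now: 9
Compute levels (Kahn BFS):
  sources (in-degree 0): E, G
  process E: level=0
    E->A: in-degree(A)=3, level(A)>=1
    E->B: in-degree(B)=1, level(B)>=1
  process G: level=0
    G->A: in-degree(A)=2, level(A)>=1
    G->B: in-degree(B)=0, level(B)=1, enqueue
    G->C: in-degree(C)=0, level(C)=1, enqueue
  process B: level=1
    B->A: in-degree(A)=1, level(A)>=2
  process C: level=1
    C->D: in-degree(D)=0, level(D)=2, enqueue
    C->F: in-degree(F)=0, level(F)=2, enqueue
  process D: level=2
  process F: level=2
    F->A: in-degree(A)=0, level(A)=3, enqueue
  process A: level=3
All levels: A:3, B:1, C:1, D:2, E:0, F:2, G:0

Answer: A:3, B:1, C:1, D:2, E:0, F:2, G:0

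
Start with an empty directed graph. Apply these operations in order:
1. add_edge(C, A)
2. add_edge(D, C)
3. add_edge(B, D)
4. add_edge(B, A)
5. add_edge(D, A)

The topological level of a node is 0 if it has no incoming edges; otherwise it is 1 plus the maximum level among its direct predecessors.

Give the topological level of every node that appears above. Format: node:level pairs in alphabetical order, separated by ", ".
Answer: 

Answer: A:3, B:0, C:2, D:1

Derivation:
Op 1: add_edge(C, A). Edges now: 1
Op 2: add_edge(D, C). Edges now: 2
Op 3: add_edge(B, D). Edges now: 3
Op 4: add_edge(B, A). Edges now: 4
Op 5: add_edge(D, A). Edges now: 5
Compute levels (Kahn BFS):
  sources (in-degree 0): B
  process B: level=0
    B->A: in-degree(A)=2, level(A)>=1
    B->D: in-degree(D)=0, level(D)=1, enqueue
  process D: level=1
    D->A: in-degree(A)=1, level(A)>=2
    D->C: in-degree(C)=0, level(C)=2, enqueue
  process C: level=2
    C->A: in-degree(A)=0, level(A)=3, enqueue
  process A: level=3
All levels: A:3, B:0, C:2, D:1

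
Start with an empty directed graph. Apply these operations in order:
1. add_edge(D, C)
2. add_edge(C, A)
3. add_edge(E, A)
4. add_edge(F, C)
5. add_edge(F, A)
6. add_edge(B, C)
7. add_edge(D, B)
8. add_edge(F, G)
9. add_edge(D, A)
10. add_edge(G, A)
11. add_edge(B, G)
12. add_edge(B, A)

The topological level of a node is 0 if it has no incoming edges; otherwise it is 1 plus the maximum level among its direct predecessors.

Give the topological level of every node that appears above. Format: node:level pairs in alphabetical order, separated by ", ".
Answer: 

Op 1: add_edge(D, C). Edges now: 1
Op 2: add_edge(C, A). Edges now: 2
Op 3: add_edge(E, A). Edges now: 3
Op 4: add_edge(F, C). Edges now: 4
Op 5: add_edge(F, A). Edges now: 5
Op 6: add_edge(B, C). Edges now: 6
Op 7: add_edge(D, B). Edges now: 7
Op 8: add_edge(F, G). Edges now: 8
Op 9: add_edge(D, A). Edges now: 9
Op 10: add_edge(G, A). Edges now: 10
Op 11: add_edge(B, G). Edges now: 11
Op 12: add_edge(B, A). Edges now: 12
Compute levels (Kahn BFS):
  sources (in-degree 0): D, E, F
  process D: level=0
    D->A: in-degree(A)=5, level(A)>=1
    D->B: in-degree(B)=0, level(B)=1, enqueue
    D->C: in-degree(C)=2, level(C)>=1
  process E: level=0
    E->A: in-degree(A)=4, level(A)>=1
  process F: level=0
    F->A: in-degree(A)=3, level(A)>=1
    F->C: in-degree(C)=1, level(C)>=1
    F->G: in-degree(G)=1, level(G)>=1
  process B: level=1
    B->A: in-degree(A)=2, level(A)>=2
    B->C: in-degree(C)=0, level(C)=2, enqueue
    B->G: in-degree(G)=0, level(G)=2, enqueue
  process C: level=2
    C->A: in-degree(A)=1, level(A)>=3
  process G: level=2
    G->A: in-degree(A)=0, level(A)=3, enqueue
  process A: level=3
All levels: A:3, B:1, C:2, D:0, E:0, F:0, G:2

Answer: A:3, B:1, C:2, D:0, E:0, F:0, G:2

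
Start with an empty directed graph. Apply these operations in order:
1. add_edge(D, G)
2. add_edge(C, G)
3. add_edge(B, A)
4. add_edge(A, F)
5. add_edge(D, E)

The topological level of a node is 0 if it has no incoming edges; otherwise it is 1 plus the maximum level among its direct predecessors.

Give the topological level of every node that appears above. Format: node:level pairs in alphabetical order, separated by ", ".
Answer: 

Op 1: add_edge(D, G). Edges now: 1
Op 2: add_edge(C, G). Edges now: 2
Op 3: add_edge(B, A). Edges now: 3
Op 4: add_edge(A, F). Edges now: 4
Op 5: add_edge(D, E). Edges now: 5
Compute levels (Kahn BFS):
  sources (in-degree 0): B, C, D
  process B: level=0
    B->A: in-degree(A)=0, level(A)=1, enqueue
  process C: level=0
    C->G: in-degree(G)=1, level(G)>=1
  process D: level=0
    D->E: in-degree(E)=0, level(E)=1, enqueue
    D->G: in-degree(G)=0, level(G)=1, enqueue
  process A: level=1
    A->F: in-degree(F)=0, level(F)=2, enqueue
  process E: level=1
  process G: level=1
  process F: level=2
All levels: A:1, B:0, C:0, D:0, E:1, F:2, G:1

Answer: A:1, B:0, C:0, D:0, E:1, F:2, G:1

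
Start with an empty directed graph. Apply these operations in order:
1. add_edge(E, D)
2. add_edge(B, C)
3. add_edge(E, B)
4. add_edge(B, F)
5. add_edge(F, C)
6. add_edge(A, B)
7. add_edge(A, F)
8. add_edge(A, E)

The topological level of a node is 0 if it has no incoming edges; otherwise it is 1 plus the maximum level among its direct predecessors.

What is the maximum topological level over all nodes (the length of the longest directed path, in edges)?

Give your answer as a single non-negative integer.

Answer: 4

Derivation:
Op 1: add_edge(E, D). Edges now: 1
Op 2: add_edge(B, C). Edges now: 2
Op 3: add_edge(E, B). Edges now: 3
Op 4: add_edge(B, F). Edges now: 4
Op 5: add_edge(F, C). Edges now: 5
Op 6: add_edge(A, B). Edges now: 6
Op 7: add_edge(A, F). Edges now: 7
Op 8: add_edge(A, E). Edges now: 8
Compute levels (Kahn BFS):
  sources (in-degree 0): A
  process A: level=0
    A->B: in-degree(B)=1, level(B)>=1
    A->E: in-degree(E)=0, level(E)=1, enqueue
    A->F: in-degree(F)=1, level(F)>=1
  process E: level=1
    E->B: in-degree(B)=0, level(B)=2, enqueue
    E->D: in-degree(D)=0, level(D)=2, enqueue
  process B: level=2
    B->C: in-degree(C)=1, level(C)>=3
    B->F: in-degree(F)=0, level(F)=3, enqueue
  process D: level=2
  process F: level=3
    F->C: in-degree(C)=0, level(C)=4, enqueue
  process C: level=4
All levels: A:0, B:2, C:4, D:2, E:1, F:3
max level = 4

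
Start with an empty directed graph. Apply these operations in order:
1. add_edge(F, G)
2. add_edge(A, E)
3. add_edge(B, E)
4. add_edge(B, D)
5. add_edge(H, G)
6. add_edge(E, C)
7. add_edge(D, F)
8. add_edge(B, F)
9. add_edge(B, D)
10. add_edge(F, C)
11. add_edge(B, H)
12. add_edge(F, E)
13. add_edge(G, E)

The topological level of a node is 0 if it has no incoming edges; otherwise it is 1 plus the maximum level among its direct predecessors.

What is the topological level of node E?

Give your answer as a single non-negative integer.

Op 1: add_edge(F, G). Edges now: 1
Op 2: add_edge(A, E). Edges now: 2
Op 3: add_edge(B, E). Edges now: 3
Op 4: add_edge(B, D). Edges now: 4
Op 5: add_edge(H, G). Edges now: 5
Op 6: add_edge(E, C). Edges now: 6
Op 7: add_edge(D, F). Edges now: 7
Op 8: add_edge(B, F). Edges now: 8
Op 9: add_edge(B, D) (duplicate, no change). Edges now: 8
Op 10: add_edge(F, C). Edges now: 9
Op 11: add_edge(B, H). Edges now: 10
Op 12: add_edge(F, E). Edges now: 11
Op 13: add_edge(G, E). Edges now: 12
Compute levels (Kahn BFS):
  sources (in-degree 0): A, B
  process A: level=0
    A->E: in-degree(E)=3, level(E)>=1
  process B: level=0
    B->D: in-degree(D)=0, level(D)=1, enqueue
    B->E: in-degree(E)=2, level(E)>=1
    B->F: in-degree(F)=1, level(F)>=1
    B->H: in-degree(H)=0, level(H)=1, enqueue
  process D: level=1
    D->F: in-degree(F)=0, level(F)=2, enqueue
  process H: level=1
    H->G: in-degree(G)=1, level(G)>=2
  process F: level=2
    F->C: in-degree(C)=1, level(C)>=3
    F->E: in-degree(E)=1, level(E)>=3
    F->G: in-degree(G)=0, level(G)=3, enqueue
  process G: level=3
    G->E: in-degree(E)=0, level(E)=4, enqueue
  process E: level=4
    E->C: in-degree(C)=0, level(C)=5, enqueue
  process C: level=5
All levels: A:0, B:0, C:5, D:1, E:4, F:2, G:3, H:1
level(E) = 4

Answer: 4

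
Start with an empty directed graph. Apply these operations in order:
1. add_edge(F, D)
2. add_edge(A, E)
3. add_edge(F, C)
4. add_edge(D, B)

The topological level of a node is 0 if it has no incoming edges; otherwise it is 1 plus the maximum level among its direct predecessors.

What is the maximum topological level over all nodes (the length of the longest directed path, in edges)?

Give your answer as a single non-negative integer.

Answer: 2

Derivation:
Op 1: add_edge(F, D). Edges now: 1
Op 2: add_edge(A, E). Edges now: 2
Op 3: add_edge(F, C). Edges now: 3
Op 4: add_edge(D, B). Edges now: 4
Compute levels (Kahn BFS):
  sources (in-degree 0): A, F
  process A: level=0
    A->E: in-degree(E)=0, level(E)=1, enqueue
  process F: level=0
    F->C: in-degree(C)=0, level(C)=1, enqueue
    F->D: in-degree(D)=0, level(D)=1, enqueue
  process E: level=1
  process C: level=1
  process D: level=1
    D->B: in-degree(B)=0, level(B)=2, enqueue
  process B: level=2
All levels: A:0, B:2, C:1, D:1, E:1, F:0
max level = 2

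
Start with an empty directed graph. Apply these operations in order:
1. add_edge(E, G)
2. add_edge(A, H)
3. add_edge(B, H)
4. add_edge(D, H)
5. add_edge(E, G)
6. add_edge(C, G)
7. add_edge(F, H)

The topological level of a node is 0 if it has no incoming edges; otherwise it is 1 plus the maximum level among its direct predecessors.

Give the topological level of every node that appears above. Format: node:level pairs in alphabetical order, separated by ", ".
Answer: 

Answer: A:0, B:0, C:0, D:0, E:0, F:0, G:1, H:1

Derivation:
Op 1: add_edge(E, G). Edges now: 1
Op 2: add_edge(A, H). Edges now: 2
Op 3: add_edge(B, H). Edges now: 3
Op 4: add_edge(D, H). Edges now: 4
Op 5: add_edge(E, G) (duplicate, no change). Edges now: 4
Op 6: add_edge(C, G). Edges now: 5
Op 7: add_edge(F, H). Edges now: 6
Compute levels (Kahn BFS):
  sources (in-degree 0): A, B, C, D, E, F
  process A: level=0
    A->H: in-degree(H)=3, level(H)>=1
  process B: level=0
    B->H: in-degree(H)=2, level(H)>=1
  process C: level=0
    C->G: in-degree(G)=1, level(G)>=1
  process D: level=0
    D->H: in-degree(H)=1, level(H)>=1
  process E: level=0
    E->G: in-degree(G)=0, level(G)=1, enqueue
  process F: level=0
    F->H: in-degree(H)=0, level(H)=1, enqueue
  process G: level=1
  process H: level=1
All levels: A:0, B:0, C:0, D:0, E:0, F:0, G:1, H:1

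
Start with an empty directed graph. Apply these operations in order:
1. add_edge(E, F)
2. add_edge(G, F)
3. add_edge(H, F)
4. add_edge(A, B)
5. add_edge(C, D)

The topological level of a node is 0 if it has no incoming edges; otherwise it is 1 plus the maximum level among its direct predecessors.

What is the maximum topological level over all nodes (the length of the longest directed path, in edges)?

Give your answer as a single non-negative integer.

Op 1: add_edge(E, F). Edges now: 1
Op 2: add_edge(G, F). Edges now: 2
Op 3: add_edge(H, F). Edges now: 3
Op 4: add_edge(A, B). Edges now: 4
Op 5: add_edge(C, D). Edges now: 5
Compute levels (Kahn BFS):
  sources (in-degree 0): A, C, E, G, H
  process A: level=0
    A->B: in-degree(B)=0, level(B)=1, enqueue
  process C: level=0
    C->D: in-degree(D)=0, level(D)=1, enqueue
  process E: level=0
    E->F: in-degree(F)=2, level(F)>=1
  process G: level=0
    G->F: in-degree(F)=1, level(F)>=1
  process H: level=0
    H->F: in-degree(F)=0, level(F)=1, enqueue
  process B: level=1
  process D: level=1
  process F: level=1
All levels: A:0, B:1, C:0, D:1, E:0, F:1, G:0, H:0
max level = 1

Answer: 1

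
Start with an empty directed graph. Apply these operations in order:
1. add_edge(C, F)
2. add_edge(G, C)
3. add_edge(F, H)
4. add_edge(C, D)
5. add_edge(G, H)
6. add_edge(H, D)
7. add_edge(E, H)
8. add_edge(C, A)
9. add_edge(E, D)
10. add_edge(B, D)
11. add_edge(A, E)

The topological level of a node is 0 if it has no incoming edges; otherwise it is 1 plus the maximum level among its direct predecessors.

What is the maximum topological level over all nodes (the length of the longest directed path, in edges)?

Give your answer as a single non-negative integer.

Op 1: add_edge(C, F). Edges now: 1
Op 2: add_edge(G, C). Edges now: 2
Op 3: add_edge(F, H). Edges now: 3
Op 4: add_edge(C, D). Edges now: 4
Op 5: add_edge(G, H). Edges now: 5
Op 6: add_edge(H, D). Edges now: 6
Op 7: add_edge(E, H). Edges now: 7
Op 8: add_edge(C, A). Edges now: 8
Op 9: add_edge(E, D). Edges now: 9
Op 10: add_edge(B, D). Edges now: 10
Op 11: add_edge(A, E). Edges now: 11
Compute levels (Kahn BFS):
  sources (in-degree 0): B, G
  process B: level=0
    B->D: in-degree(D)=3, level(D)>=1
  process G: level=0
    G->C: in-degree(C)=0, level(C)=1, enqueue
    G->H: in-degree(H)=2, level(H)>=1
  process C: level=1
    C->A: in-degree(A)=0, level(A)=2, enqueue
    C->D: in-degree(D)=2, level(D)>=2
    C->F: in-degree(F)=0, level(F)=2, enqueue
  process A: level=2
    A->E: in-degree(E)=0, level(E)=3, enqueue
  process F: level=2
    F->H: in-degree(H)=1, level(H)>=3
  process E: level=3
    E->D: in-degree(D)=1, level(D)>=4
    E->H: in-degree(H)=0, level(H)=4, enqueue
  process H: level=4
    H->D: in-degree(D)=0, level(D)=5, enqueue
  process D: level=5
All levels: A:2, B:0, C:1, D:5, E:3, F:2, G:0, H:4
max level = 5

Answer: 5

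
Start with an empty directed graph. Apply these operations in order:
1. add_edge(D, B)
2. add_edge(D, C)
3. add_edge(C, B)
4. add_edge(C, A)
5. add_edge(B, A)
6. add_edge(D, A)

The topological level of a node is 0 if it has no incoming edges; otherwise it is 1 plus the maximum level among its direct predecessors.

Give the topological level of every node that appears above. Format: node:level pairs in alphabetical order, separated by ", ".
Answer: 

Answer: A:3, B:2, C:1, D:0

Derivation:
Op 1: add_edge(D, B). Edges now: 1
Op 2: add_edge(D, C). Edges now: 2
Op 3: add_edge(C, B). Edges now: 3
Op 4: add_edge(C, A). Edges now: 4
Op 5: add_edge(B, A). Edges now: 5
Op 6: add_edge(D, A). Edges now: 6
Compute levels (Kahn BFS):
  sources (in-degree 0): D
  process D: level=0
    D->A: in-degree(A)=2, level(A)>=1
    D->B: in-degree(B)=1, level(B)>=1
    D->C: in-degree(C)=0, level(C)=1, enqueue
  process C: level=1
    C->A: in-degree(A)=1, level(A)>=2
    C->B: in-degree(B)=0, level(B)=2, enqueue
  process B: level=2
    B->A: in-degree(A)=0, level(A)=3, enqueue
  process A: level=3
All levels: A:3, B:2, C:1, D:0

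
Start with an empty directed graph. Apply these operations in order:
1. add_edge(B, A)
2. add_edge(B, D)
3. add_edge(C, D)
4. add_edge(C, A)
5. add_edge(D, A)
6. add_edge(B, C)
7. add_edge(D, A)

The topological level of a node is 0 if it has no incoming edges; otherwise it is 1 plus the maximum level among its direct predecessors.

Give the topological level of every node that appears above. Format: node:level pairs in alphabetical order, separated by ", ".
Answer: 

Answer: A:3, B:0, C:1, D:2

Derivation:
Op 1: add_edge(B, A). Edges now: 1
Op 2: add_edge(B, D). Edges now: 2
Op 3: add_edge(C, D). Edges now: 3
Op 4: add_edge(C, A). Edges now: 4
Op 5: add_edge(D, A). Edges now: 5
Op 6: add_edge(B, C). Edges now: 6
Op 7: add_edge(D, A) (duplicate, no change). Edges now: 6
Compute levels (Kahn BFS):
  sources (in-degree 0): B
  process B: level=0
    B->A: in-degree(A)=2, level(A)>=1
    B->C: in-degree(C)=0, level(C)=1, enqueue
    B->D: in-degree(D)=1, level(D)>=1
  process C: level=1
    C->A: in-degree(A)=1, level(A)>=2
    C->D: in-degree(D)=0, level(D)=2, enqueue
  process D: level=2
    D->A: in-degree(A)=0, level(A)=3, enqueue
  process A: level=3
All levels: A:3, B:0, C:1, D:2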